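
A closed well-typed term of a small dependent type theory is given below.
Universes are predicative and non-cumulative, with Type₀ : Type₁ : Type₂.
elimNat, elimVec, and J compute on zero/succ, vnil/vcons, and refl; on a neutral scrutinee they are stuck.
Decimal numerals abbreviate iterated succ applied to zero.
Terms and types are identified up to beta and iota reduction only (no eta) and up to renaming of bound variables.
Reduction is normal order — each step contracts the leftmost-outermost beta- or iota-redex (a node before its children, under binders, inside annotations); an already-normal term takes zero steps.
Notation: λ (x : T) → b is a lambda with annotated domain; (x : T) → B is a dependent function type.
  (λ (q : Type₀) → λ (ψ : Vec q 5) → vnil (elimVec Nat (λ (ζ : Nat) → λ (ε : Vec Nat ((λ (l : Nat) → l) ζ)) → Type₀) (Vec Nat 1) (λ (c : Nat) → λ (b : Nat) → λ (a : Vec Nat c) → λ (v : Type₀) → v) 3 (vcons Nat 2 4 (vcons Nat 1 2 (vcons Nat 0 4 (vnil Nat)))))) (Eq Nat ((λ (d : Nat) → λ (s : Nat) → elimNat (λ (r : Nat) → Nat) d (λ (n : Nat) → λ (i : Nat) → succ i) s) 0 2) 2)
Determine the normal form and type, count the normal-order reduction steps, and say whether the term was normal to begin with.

reduced normal form:
  λ (q : Vec (Eq Nat 2 2) 5) → vnil (Vec Nat 1)
inferred type:
  (q : Vec (Eq Nat 2 2) 5) → Vec (Vec Nat 1) 0
steps to reach normal form (normal order): 26
term was already normal: no
first contracted redex: a beta-redex


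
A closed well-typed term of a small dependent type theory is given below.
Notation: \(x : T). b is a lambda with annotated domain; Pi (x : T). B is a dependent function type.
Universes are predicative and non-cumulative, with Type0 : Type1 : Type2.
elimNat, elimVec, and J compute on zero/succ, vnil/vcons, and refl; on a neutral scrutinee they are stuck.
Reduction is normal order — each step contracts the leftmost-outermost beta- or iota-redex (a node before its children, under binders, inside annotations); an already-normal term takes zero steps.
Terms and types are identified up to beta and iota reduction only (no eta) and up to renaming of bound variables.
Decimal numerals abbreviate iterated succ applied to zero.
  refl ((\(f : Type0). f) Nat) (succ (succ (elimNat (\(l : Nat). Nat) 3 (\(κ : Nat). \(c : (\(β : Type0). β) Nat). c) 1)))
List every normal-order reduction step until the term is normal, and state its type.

normal-order reduction sequence:
  refl ((\(f : Type0). f) Nat) (succ (succ (elimNat (\(l : Nat). Nat) 3 (\(κ : Nat). \(c : (\(β : Type0). β) Nat). c) 1)))
  ~> refl Nat (succ (succ (elimNat (\(f : Nat). Nat) 3 (\(l : Nat). \(κ : (\(c : Type0). c) Nat). κ) 1)))
  ~> refl Nat (succ (succ ((\(f : Nat). \(l : (\(κ : Type0). κ) Nat). l) 0 (elimNat (\(c : Nat). Nat) 3 (\(β : Nat). \(r : (\(ψ : Type0). ψ) Nat). r) 0))))
  ~> refl Nat (succ (succ ((\(f : (\(l : Type0). l) Nat). f) (elimNat (\(κ : Nat). Nat) 3 (\(c : Nat). \(β : (\(r : Type0). r) Nat). β) 0))))
  ~> refl Nat (succ (succ (elimNat (\(f : Nat). Nat) 3 (\(l : Nat). \(κ : (\(c : Type0). c) Nat). κ) 0)))
  ~> refl Nat 5
inferred type:
  Eq Nat 5 5


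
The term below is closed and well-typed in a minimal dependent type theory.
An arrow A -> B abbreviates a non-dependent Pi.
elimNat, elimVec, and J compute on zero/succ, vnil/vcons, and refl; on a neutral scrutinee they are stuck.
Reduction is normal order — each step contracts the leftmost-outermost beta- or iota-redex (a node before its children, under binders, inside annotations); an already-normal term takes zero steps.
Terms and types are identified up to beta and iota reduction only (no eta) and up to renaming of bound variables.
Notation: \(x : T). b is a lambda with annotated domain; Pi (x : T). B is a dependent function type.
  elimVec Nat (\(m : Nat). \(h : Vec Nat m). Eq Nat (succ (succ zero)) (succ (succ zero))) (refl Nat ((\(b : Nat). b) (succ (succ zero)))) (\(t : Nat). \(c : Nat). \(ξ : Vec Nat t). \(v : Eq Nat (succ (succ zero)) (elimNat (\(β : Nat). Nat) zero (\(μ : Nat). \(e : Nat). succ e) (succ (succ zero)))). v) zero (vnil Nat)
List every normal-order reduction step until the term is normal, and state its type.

reduction (normal order):
  elimVec Nat (\(m : Nat). \(h : Vec Nat m). Eq Nat (succ (succ zero)) (succ (succ zero))) (refl Nat ((\(b : Nat). b) (succ (succ zero)))) (\(t : Nat). \(c : Nat). \(ξ : Vec Nat t). \(v : Eq Nat (succ (succ zero)) (elimNat (\(β : Nat). Nat) zero (\(μ : Nat). \(e : Nat). succ e) (succ (succ zero)))). v) zero (vnil Nat)
  ~> refl Nat ((\(m : Nat). m) (succ (succ zero)))
  ~> refl Nat (succ (succ zero))
inferred type:
  Eq Nat (succ (succ zero)) (succ (succ zero))


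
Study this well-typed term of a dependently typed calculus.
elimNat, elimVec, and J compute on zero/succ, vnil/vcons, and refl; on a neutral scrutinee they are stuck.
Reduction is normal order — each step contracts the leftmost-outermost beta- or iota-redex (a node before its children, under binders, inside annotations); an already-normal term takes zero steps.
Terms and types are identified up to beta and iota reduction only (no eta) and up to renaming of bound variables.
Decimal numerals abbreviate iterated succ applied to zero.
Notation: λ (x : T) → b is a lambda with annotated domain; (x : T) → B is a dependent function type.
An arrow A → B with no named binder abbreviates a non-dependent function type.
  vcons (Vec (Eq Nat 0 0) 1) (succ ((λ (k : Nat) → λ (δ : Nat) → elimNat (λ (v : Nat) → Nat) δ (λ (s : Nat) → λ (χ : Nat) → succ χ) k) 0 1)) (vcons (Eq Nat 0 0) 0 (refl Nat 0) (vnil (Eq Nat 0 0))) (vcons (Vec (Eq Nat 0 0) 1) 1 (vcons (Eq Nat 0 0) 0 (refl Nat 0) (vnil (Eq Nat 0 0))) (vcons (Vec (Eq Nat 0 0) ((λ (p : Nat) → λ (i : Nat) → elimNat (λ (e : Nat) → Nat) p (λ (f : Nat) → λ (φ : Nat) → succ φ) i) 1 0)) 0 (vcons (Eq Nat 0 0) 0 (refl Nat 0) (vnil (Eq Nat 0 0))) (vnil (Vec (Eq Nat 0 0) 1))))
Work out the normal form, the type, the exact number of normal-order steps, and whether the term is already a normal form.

normal form:
  vcons (Vec (Eq Nat 0 0) 1) 2 (vcons (Eq Nat 0 0) 0 (refl Nat 0) (vnil (Eq Nat 0 0))) (vcons (Vec (Eq Nat 0 0) 1) 1 (vcons (Eq Nat 0 0) 0 (refl Nat 0) (vnil (Eq Nat 0 0))) (vcons (Vec (Eq Nat 0 0) 1) 0 (vcons (Eq Nat 0 0) 0 (refl Nat 0) (vnil (Eq Nat 0 0))) (vnil (Vec (Eq Nat 0 0) 1))))
the term's type:
  Vec (Vec (Eq Nat 0 0) 1) 3
reduction steps (normal order): 6
already normal: no
first contracted redex: a beta-redex


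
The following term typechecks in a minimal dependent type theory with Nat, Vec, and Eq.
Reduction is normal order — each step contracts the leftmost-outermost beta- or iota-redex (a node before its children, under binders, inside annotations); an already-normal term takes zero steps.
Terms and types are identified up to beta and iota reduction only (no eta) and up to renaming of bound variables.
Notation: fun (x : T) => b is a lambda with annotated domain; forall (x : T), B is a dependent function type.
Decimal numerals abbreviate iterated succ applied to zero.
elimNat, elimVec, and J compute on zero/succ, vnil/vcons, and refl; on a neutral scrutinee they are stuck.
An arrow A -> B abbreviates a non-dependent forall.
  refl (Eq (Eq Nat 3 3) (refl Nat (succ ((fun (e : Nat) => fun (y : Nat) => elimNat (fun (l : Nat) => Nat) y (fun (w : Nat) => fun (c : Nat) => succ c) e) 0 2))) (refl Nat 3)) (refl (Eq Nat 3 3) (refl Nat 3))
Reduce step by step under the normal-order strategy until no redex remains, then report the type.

normal-order reduction sequence:
  refl (Eq (Eq Nat 3 3) (refl Nat (succ ((fun (e : Nat) => fun (y : Nat) => elimNat (fun (l : Nat) => Nat) y (fun (w : Nat) => fun (c : Nat) => succ c) e) 0 2))) (refl Nat 3)) (refl (Eq Nat 3 3) (refl Nat 3))
  ~> refl (Eq (Eq Nat 3 3) (refl Nat (succ ((fun (e : Nat) => elimNat (fun (y : Nat) => Nat) e (fun (l : Nat) => fun (w : Nat) => succ w) 0) 2))) (refl Nat 3)) (refl (Eq Nat 3 3) (refl Nat 3))
  ~> refl (Eq (Eq Nat 3 3) (refl Nat (succ (elimNat (fun (e : Nat) => Nat) 2 (fun (y : Nat) => fun (l : Nat) => succ l) 0))) (refl Nat 3)) (refl (Eq Nat 3 3) (refl Nat 3))
  ~> refl (Eq (Eq Nat 3 3) (refl Nat 3) (refl Nat 3)) (refl (Eq Nat 3 3) (refl Nat 3))
the term's type:
  Eq (Eq (Eq Nat 3 3) (refl Nat 3) (refl Nat 3)) (refl (Eq Nat 3 3) (refl Nat 3)) (refl (Eq Nat 3 3) (refl Nat 3))


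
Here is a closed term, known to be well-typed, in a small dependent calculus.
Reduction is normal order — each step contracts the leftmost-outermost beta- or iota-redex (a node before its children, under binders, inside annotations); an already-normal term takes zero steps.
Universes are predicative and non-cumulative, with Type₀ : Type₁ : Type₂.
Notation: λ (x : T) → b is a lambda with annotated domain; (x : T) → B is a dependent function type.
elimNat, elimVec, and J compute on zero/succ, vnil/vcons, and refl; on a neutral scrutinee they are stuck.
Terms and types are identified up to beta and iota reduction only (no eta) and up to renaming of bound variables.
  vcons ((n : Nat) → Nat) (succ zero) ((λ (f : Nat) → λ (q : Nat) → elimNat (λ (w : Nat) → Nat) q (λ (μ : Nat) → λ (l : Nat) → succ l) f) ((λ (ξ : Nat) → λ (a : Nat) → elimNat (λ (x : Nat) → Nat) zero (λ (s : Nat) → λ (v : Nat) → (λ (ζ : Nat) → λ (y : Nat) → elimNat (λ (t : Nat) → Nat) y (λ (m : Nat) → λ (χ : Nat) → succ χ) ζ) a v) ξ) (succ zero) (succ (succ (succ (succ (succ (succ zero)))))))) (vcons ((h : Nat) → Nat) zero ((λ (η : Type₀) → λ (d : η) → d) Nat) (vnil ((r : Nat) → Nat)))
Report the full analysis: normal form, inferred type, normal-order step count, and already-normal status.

resulting normal form:
  vcons ((n : Nat) → Nat) (succ zero) (λ (f : Nat) → succ (succ (succ (succ (succ (succ f)))))) (vcons ((q : Nat) → Nat) zero (λ (w : Nat) → w) (vnil ((μ : Nat) → Nat)))
the term's type:
  Vec ((n : Nat) → Nat) (succ (succ zero))
reduction steps (normal order): 48
started in normal form: no
first redex: a beta-redex


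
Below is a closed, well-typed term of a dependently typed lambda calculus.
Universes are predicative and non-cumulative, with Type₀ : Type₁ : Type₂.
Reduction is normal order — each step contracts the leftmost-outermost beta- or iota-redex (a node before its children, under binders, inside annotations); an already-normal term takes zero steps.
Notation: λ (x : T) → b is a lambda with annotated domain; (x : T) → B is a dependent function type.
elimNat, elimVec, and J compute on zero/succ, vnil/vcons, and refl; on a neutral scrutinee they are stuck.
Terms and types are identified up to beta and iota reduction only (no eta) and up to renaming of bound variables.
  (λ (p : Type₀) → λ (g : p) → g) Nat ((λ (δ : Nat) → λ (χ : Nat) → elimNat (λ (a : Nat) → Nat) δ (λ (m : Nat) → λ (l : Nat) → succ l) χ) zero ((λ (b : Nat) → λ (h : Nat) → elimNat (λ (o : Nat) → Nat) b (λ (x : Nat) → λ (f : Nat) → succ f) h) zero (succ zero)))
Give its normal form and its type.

resulting normal form:
  succ zero
inferred type:
  Nat
observation: the leftmost-outermost redex is a beta-redex, and normalization takes 14 steps.


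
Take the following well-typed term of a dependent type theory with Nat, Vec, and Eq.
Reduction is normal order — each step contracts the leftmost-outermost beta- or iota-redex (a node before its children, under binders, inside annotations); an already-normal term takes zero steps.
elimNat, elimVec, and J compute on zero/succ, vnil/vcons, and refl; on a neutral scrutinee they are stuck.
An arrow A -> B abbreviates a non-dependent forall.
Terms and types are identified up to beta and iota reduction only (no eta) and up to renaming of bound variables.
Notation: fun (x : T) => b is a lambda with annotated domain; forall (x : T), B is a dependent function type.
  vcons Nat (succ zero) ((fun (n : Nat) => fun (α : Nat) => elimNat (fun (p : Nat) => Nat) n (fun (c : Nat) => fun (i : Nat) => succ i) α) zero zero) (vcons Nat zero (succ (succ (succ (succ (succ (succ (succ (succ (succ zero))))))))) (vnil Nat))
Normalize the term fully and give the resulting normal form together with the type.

reduced normal form:
  vcons Nat (succ zero) zero (vcons Nat zero (succ (succ (succ (succ (succ (succ (succ (succ (succ zero))))))))) (vnil Nat))
inferred type:
  Vec Nat (succ (succ zero))


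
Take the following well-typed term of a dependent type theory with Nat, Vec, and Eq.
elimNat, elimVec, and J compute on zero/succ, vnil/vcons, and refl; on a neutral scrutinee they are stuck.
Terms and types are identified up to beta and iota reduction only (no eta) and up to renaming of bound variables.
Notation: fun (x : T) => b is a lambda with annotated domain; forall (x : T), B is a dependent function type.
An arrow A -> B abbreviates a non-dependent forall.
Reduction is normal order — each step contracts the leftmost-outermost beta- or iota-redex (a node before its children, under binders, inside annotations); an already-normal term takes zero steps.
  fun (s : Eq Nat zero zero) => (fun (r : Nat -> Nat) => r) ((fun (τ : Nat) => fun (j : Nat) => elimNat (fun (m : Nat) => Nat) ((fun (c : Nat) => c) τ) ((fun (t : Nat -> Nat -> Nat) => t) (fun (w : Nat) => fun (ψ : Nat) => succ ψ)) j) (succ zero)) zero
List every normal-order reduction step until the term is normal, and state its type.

normal-order reduction sequence:
  fun (s : Eq Nat zero zero) => (fun (r : Nat -> Nat) => r) ((fun (τ : Nat) => fun (j : Nat) => elimNat (fun (m : Nat) => Nat) ((fun (c : Nat) => c) τ) ((fun (t : Nat -> Nat -> Nat) => t) (fun (w : Nat) => fun (ψ : Nat) => succ ψ)) j) (succ zero)) zero
  ~> fun (s : Eq Nat zero zero) => (fun (r : Nat) => fun (τ : Nat) => elimNat (fun (j : Nat) => Nat) ((fun (m : Nat) => m) r) ((fun (c : Nat -> Nat -> Nat) => c) (fun (t : Nat) => fun (w : Nat) => succ w)) τ) (succ zero) zero
  ~> fun (s : Eq Nat zero zero) => (fun (r : Nat) => elimNat (fun (τ : Nat) => Nat) ((fun (j : Nat) => j) (succ zero)) ((fun (m : Nat -> Nat -> Nat) => m) (fun (c : Nat) => fun (t : Nat) => succ t)) r) zero
  ~> fun (s : Eq Nat zero zero) => elimNat (fun (r : Nat) => Nat) ((fun (τ : Nat) => τ) (succ zero)) ((fun (j : Nat -> Nat -> Nat) => j) (fun (m : Nat) => fun (c : Nat) => succ c)) zero
  ~> fun (s : Eq Nat zero zero) => (fun (r : Nat) => r) (succ zero)
  ~> fun (s : Eq Nat zero zero) => succ zero
type:
  Eq Nat zero zero -> Nat


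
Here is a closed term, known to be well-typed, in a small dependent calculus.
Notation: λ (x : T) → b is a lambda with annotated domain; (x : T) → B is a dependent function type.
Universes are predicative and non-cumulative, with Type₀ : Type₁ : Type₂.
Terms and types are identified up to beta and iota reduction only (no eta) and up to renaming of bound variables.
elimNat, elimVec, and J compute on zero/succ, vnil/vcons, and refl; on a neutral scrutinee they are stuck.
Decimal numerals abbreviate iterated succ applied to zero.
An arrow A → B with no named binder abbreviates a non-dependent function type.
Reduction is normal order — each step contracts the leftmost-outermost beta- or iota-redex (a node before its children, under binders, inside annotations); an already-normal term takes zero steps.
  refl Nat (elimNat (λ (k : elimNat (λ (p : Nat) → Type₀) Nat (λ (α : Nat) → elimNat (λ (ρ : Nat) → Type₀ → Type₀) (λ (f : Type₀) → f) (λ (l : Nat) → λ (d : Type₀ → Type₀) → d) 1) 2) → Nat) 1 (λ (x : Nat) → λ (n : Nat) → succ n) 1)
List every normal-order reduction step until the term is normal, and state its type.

normal-order reduction sequence:
  refl Nat (elimNat (λ (k : elimNat (λ (p : Nat) → Type₀) Nat (λ (α : Nat) → elimNat (λ (ρ : Nat) → Type₀ → Type₀) (λ (f : Type₀) → f) (λ (l : Nat) → λ (d : Type₀ → Type₀) → d) 1) 2) → Nat) 1 (λ (x : Nat) → λ (n : Nat) → succ n) 1)
  ~> refl Nat ((λ (k : Nat) → λ (p : Nat) → succ p) 0 (elimNat (λ (α : elimNat (λ (ρ : Nat) → Type₀) Nat (λ (f : Nat) → elimNat (λ (l : Nat) → Type₀ → Type₀) (λ (d : Type₀) → d) (λ (x : Nat) → λ (n : Type₀ → Type₀) → n) 1) 2) → Nat) 1 (λ (θ : Nat) → λ (ν : Nat) → succ ν) 0))
  ~> refl Nat ((λ (k : Nat) → succ k) (elimNat (λ (p : elimNat (λ (α : Nat) → Type₀) Nat (λ (ρ : Nat) → elimNat (λ (f : Nat) → Type₀ → Type₀) (λ (l : Type₀) → l) (λ (d : Nat) → λ (x : Type₀ → Type₀) → x) 1) 2) → Nat) 1 (λ (n : Nat) → λ (θ : Nat) → succ θ) 0))
  ~> refl Nat (succ (elimNat (λ (k : elimNat (λ (p : Nat) → Type₀) Nat (λ (α : Nat) → elimNat (λ (ρ : Nat) → Type₀ → Type₀) (λ (f : Type₀) → f) (λ (l : Nat) → λ (d : Type₀ → Type₀) → d) 1) 2) → Nat) 1 (λ (x : Nat) → λ (n : Nat) → succ n) 0))
  ~> refl Nat 2
type:
  Eq Nat 2 2


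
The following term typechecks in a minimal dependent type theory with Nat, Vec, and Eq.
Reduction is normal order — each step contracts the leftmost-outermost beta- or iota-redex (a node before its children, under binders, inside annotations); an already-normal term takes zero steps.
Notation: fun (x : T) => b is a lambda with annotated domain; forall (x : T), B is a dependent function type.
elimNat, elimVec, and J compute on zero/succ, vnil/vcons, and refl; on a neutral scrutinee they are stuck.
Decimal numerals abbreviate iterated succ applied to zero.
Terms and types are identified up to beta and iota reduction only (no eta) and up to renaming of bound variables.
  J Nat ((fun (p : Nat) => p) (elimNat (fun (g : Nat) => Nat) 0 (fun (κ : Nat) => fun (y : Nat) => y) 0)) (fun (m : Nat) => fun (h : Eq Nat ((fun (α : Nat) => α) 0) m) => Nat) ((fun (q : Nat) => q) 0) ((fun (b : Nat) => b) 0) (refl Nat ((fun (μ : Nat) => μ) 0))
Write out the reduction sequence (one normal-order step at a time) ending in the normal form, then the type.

normal-order reduction sequence:
  J Nat ((fun (p : Nat) => p) (elimNat (fun (g : Nat) => Nat) 0 (fun (κ : Nat) => fun (y : Nat) => y) 0)) (fun (m : Nat) => fun (h : Eq Nat ((fun (α : Nat) => α) 0) m) => Nat) ((fun (q : Nat) => q) 0) ((fun (b : Nat) => b) 0) (refl Nat ((fun (μ : Nat) => μ) 0))
  ~> (fun (p : Nat) => p) 0
  ~> 0
type:
  Nat


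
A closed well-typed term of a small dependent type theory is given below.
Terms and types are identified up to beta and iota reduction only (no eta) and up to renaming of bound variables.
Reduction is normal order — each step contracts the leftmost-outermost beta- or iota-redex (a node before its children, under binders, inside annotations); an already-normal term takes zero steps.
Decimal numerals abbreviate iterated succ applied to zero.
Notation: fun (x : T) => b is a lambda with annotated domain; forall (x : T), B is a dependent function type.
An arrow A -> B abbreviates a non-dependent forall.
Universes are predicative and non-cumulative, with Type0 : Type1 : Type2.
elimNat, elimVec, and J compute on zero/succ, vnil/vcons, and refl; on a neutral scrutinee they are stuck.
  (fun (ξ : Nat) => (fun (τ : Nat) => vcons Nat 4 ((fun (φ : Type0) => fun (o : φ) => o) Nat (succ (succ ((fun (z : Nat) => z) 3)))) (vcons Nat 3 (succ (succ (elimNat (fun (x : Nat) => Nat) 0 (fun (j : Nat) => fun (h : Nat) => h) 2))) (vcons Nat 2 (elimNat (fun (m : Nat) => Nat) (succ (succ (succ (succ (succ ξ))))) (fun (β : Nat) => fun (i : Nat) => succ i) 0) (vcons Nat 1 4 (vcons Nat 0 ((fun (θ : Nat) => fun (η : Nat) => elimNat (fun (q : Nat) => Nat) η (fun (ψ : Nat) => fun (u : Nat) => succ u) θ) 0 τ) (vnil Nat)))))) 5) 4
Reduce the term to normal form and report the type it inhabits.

normal form:
  vcons Nat 4 5 (vcons Nat 3 2 (vcons Nat 2 9 (vcons Nat 1 4 (vcons Nat 0 5 (vnil Nat)))))
the term's type:
  Vec Nat 5


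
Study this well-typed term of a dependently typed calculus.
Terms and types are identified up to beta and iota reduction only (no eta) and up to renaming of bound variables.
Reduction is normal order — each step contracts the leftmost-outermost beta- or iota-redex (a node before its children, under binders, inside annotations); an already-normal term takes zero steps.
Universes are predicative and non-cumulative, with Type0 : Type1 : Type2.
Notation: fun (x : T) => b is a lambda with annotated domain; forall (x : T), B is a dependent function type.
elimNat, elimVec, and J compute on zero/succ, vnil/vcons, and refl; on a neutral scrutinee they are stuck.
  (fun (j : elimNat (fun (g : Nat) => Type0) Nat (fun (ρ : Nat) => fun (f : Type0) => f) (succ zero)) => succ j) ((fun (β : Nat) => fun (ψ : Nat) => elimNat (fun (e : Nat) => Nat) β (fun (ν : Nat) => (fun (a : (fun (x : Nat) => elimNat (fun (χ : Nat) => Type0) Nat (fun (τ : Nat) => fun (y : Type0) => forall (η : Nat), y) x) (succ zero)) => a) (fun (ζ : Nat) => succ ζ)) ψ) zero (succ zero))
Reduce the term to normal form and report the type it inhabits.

resulting normal form:
  succ (succ zero)
the term's type:
  Nat


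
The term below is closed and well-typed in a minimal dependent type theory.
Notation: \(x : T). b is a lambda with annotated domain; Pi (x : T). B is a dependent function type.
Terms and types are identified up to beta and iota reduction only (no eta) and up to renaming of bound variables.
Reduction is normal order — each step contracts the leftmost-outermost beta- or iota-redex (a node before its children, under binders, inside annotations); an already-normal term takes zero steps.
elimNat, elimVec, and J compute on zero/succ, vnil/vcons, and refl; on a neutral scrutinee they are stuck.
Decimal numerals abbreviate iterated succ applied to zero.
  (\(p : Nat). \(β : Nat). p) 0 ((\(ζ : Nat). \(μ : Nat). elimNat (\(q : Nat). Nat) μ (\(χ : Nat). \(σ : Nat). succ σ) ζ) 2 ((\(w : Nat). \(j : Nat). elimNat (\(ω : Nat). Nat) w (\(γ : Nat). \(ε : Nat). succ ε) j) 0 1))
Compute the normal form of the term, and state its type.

normal form:
  0
inferred type:
  Nat
observation: the leftmost-outermost redex is a beta-redex, and normalization takes 2 steps.


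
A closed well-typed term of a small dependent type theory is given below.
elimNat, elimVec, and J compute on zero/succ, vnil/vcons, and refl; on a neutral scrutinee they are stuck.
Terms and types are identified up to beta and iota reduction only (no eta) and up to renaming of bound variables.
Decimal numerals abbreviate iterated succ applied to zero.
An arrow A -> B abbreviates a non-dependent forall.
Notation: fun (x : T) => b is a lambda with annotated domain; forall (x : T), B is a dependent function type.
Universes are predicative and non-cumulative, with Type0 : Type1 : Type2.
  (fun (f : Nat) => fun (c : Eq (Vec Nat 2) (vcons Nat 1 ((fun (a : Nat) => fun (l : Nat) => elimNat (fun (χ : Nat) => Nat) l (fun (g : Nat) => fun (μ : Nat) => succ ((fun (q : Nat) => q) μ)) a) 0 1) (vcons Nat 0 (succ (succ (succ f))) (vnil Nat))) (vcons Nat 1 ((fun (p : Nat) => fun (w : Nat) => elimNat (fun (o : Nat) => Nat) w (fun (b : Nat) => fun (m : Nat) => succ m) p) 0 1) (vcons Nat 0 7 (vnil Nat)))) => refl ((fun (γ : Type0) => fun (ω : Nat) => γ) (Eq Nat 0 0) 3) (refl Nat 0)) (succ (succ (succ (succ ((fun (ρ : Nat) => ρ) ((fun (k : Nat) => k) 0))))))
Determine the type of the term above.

type:
  Eq (Vec Nat 2) (vcons Nat 1 1 (vcons Nat 0 7 (vnil Nat))) (vcons Nat 1 1 (vcons Nat 0 7 (vnil Nat))) -> Eq (Eq Nat 0 0) (refl Nat 0) (refl Nat 0)


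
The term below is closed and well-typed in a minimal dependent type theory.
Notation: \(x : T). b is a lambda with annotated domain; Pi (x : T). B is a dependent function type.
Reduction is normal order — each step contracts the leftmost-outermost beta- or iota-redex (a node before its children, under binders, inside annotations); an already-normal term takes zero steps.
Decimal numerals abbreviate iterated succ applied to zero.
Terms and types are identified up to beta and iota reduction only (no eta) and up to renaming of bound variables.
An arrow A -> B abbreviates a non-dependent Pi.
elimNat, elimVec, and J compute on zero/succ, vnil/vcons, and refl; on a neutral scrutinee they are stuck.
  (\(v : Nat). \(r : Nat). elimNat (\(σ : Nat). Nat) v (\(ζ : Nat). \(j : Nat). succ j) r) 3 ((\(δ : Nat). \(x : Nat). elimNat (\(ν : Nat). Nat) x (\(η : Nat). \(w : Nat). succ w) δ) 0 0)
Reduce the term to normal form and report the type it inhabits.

resulting normal form:
  3
the term's type:
  Nat


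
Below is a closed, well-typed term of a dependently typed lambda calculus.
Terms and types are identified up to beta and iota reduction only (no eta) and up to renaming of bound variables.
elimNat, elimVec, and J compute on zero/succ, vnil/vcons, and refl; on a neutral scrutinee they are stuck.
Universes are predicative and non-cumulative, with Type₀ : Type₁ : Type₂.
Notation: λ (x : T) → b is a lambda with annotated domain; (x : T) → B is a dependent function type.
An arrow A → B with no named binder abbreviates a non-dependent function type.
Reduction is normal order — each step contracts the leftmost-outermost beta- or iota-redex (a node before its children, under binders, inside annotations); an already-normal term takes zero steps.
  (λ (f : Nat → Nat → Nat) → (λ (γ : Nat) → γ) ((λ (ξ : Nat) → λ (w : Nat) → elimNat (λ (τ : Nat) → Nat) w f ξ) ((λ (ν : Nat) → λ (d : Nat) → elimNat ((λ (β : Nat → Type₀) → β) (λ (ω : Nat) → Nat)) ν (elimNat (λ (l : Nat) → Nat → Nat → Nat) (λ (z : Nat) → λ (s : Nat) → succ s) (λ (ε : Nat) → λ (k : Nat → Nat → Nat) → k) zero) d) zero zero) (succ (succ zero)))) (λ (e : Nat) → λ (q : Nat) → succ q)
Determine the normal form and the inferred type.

reduced normal form:
  succ (succ zero)
type:
  Nat
observation: normalization takes exactly 8 steps under the normal-order strategy.


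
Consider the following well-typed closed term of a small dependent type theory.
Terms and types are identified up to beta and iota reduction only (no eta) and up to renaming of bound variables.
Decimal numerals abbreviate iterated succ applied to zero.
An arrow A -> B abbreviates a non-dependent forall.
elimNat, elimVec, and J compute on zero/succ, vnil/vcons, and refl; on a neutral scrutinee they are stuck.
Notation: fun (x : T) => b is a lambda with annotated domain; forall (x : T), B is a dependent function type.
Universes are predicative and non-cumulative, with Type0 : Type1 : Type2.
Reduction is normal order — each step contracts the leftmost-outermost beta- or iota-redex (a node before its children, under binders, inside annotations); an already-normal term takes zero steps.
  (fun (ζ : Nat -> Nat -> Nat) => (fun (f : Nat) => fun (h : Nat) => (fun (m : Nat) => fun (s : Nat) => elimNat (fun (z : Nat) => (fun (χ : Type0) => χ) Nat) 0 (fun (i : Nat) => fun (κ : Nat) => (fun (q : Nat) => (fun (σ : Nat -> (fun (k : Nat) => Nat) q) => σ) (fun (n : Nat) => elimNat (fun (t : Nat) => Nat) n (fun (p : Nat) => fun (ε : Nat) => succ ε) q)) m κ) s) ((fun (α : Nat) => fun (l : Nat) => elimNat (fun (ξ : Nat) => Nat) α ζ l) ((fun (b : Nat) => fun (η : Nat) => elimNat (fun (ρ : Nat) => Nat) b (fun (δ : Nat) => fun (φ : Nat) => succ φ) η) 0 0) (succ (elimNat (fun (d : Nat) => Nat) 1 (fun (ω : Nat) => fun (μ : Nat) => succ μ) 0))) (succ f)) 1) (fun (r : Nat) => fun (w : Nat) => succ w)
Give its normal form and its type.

normal form:
  fun (ζ : Nat) => 4
type:
  Nat -> Nat


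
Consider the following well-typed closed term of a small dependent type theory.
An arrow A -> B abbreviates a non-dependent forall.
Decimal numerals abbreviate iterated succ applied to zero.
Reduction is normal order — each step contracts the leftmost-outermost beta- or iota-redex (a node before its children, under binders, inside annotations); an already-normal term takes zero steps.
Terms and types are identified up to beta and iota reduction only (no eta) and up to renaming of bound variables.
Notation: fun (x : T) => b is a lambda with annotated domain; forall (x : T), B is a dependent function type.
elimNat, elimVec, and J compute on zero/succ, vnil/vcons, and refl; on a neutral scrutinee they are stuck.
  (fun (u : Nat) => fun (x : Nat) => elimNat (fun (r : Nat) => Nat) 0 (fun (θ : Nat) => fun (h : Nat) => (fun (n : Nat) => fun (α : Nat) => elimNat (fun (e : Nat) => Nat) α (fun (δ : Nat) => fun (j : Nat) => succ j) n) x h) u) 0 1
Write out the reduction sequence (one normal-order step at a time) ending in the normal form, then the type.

normal-order reduction sequence:
  (fun (u : Nat) => fun (x : Nat) => elimNat (fun (r : Nat) => Nat) 0 (fun (θ : Nat) => fun (h : Nat) => (fun (n : Nat) => fun (α : Nat) => elimNat (fun (e : Nat) => Nat) α (fun (δ : Nat) => fun (j : Nat) => succ j) n) x h) u) 0 1
  ~> (fun (u : Nat) => elimNat (fun (x : Nat) => Nat) 0 (fun (r : Nat) => fun (θ : Nat) => (fun (h : Nat) => fun (n : Nat) => elimNat (fun (α : Nat) => Nat) n (fun (e : Nat) => fun (δ : Nat) => succ δ) h) u θ) 0) 1
  ~> elimNat (fun (u : Nat) => Nat) 0 (fun (x : Nat) => fun (r : Nat) => (fun (θ : Nat) => fun (h : Nat) => elimNat (fun (n : Nat) => Nat) h (fun (α : Nat) => fun (e : Nat) => succ e) θ) 1 r) 0
  ~> 0
type:
  Nat


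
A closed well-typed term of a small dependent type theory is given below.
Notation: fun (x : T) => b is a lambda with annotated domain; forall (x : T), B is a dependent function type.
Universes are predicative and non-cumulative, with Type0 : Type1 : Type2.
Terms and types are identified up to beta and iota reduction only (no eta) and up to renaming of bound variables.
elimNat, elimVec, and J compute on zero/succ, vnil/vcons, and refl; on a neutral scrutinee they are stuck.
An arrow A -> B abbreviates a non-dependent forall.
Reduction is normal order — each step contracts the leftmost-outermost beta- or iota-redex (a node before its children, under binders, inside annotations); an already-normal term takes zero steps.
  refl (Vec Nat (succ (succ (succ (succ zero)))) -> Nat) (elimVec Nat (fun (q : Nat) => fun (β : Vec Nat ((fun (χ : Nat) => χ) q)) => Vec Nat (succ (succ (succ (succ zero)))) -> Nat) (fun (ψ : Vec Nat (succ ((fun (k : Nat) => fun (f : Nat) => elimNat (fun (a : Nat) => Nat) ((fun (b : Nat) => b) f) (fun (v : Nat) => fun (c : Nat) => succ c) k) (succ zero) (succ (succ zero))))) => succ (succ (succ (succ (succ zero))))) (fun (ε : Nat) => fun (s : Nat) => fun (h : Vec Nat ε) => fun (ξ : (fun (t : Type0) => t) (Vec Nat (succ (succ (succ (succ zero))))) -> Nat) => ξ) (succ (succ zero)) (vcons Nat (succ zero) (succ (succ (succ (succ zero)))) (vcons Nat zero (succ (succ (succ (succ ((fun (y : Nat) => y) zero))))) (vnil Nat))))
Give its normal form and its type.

reduced normal form:
  refl (Vec Nat (succ (succ (succ (succ zero)))) -> Nat) (fun (q : Vec Nat (succ (succ (succ (succ zero))))) => succ (succ (succ (succ (succ zero)))))
inferred type:
  Eq (Vec Nat (succ (succ (succ (succ zero)))) -> Nat) (fun (q : Vec Nat (succ (succ (succ (succ zero))))) => succ (succ (succ (succ (succ zero))))) (fun (β : Vec Nat (succ (succ (succ (succ zero))))) => succ (succ (succ (succ (succ zero)))))
observation: contracting an elimVec iota-redex first, the term normalizes in 18 steps.


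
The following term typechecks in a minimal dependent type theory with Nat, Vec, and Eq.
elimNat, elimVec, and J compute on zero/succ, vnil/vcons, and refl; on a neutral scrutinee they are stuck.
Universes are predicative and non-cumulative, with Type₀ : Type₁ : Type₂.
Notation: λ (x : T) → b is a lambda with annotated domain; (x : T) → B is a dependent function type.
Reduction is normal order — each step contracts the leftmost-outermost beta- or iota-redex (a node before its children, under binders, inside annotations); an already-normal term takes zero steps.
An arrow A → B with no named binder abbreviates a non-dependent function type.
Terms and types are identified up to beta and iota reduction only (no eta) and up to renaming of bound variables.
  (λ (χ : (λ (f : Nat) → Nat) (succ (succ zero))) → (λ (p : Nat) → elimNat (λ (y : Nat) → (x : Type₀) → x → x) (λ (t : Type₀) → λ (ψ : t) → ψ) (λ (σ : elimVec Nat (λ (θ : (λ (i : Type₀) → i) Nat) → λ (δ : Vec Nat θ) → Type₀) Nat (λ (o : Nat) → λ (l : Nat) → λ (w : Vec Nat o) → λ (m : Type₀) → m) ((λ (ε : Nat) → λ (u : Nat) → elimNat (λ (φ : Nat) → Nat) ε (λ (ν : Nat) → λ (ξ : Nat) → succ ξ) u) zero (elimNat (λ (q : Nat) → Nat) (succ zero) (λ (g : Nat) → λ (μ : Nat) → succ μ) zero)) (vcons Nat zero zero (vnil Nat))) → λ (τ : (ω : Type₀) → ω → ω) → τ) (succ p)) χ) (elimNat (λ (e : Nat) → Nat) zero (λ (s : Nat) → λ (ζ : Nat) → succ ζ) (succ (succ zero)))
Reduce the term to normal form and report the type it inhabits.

normal form:
  λ (χ : Type₀) → λ (f : χ) → f
inferred type:
  (χ : Type₀) → χ → χ
observation: the term reaches its normal form after 25 normal-order steps.


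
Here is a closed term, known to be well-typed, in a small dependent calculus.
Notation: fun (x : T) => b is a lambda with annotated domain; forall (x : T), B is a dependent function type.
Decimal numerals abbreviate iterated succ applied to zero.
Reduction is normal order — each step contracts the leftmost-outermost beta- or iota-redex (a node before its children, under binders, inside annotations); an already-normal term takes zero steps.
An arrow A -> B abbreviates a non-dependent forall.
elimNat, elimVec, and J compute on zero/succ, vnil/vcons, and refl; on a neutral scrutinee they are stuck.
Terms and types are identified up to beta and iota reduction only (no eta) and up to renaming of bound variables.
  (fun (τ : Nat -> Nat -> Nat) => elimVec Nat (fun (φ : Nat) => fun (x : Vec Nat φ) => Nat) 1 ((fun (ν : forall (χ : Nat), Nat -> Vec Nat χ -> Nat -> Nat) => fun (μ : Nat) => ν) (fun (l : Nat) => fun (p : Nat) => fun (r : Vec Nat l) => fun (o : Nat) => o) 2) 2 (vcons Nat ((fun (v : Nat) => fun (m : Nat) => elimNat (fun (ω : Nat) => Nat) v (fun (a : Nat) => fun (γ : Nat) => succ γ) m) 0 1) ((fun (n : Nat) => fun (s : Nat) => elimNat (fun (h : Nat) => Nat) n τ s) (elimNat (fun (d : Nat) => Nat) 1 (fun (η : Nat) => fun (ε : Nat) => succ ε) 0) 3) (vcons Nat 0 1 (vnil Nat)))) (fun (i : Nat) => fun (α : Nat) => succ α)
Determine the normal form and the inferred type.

normal form:
  1
type:
  Nat
observation: 16 normal-order steps normalize the term, beginning with a beta-redex.


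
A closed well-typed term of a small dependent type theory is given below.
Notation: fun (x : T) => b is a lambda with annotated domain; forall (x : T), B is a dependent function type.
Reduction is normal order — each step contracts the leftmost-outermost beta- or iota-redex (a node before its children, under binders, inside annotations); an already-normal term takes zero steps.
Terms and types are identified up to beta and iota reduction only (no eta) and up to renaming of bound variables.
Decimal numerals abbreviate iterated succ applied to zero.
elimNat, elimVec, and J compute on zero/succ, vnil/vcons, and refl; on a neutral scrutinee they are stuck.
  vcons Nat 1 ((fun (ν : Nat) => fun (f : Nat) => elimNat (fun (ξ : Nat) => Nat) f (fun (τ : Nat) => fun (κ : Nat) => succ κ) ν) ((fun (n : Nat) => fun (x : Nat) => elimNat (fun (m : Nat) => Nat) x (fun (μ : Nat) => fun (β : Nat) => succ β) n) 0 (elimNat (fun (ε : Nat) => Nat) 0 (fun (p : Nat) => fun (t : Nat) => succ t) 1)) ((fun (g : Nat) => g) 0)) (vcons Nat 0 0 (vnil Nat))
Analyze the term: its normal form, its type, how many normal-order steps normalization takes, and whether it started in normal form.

normal form:
  vcons Nat 1 1 (vcons Nat 0 0 (vnil Nat))
the term's type:
  Vec Nat 2
steps to reach normal form (normal order): 14
already normal: no
first contracted redex: a beta-redex


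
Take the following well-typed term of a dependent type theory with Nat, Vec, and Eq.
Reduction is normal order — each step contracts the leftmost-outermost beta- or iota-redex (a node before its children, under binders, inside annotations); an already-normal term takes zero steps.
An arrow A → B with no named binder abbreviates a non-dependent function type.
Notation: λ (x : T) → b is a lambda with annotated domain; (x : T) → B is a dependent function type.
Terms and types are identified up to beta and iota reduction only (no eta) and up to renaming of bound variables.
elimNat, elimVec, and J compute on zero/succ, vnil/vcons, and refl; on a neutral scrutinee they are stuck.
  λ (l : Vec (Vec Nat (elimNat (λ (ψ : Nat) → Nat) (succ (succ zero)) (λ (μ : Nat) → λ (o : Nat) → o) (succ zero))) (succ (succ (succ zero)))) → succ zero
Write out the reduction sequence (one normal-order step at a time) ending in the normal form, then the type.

normal-order reduction sequence:
  λ (l : Vec (Vec Nat (elimNat (λ (ψ : Nat) → Nat) (succ (succ zero)) (λ (μ : Nat) → λ (o : Nat) → o) (succ zero))) (succ (succ (succ zero)))) → succ zero
  ~> λ (l : Vec (Vec Nat ((λ (ψ : Nat) → λ (μ : Nat) → μ) zero (elimNat (λ (o : Nat) → Nat) (succ (succ zero)) (λ (z : Nat) → λ (p : Nat) → p) zero))) (succ (succ (succ zero)))) → succ zero
  ~> λ (l : Vec (Vec Nat ((λ (ψ : Nat) → ψ) (elimNat (λ (μ : Nat) → Nat) (succ (succ zero)) (λ (o : Nat) → λ (z : Nat) → z) zero))) (succ (succ (succ zero)))) → succ zero
  ~> λ (l : Vec (Vec Nat (elimNat (λ (ψ : Nat) → Nat) (succ (succ zero)) (λ (μ : Nat) → λ (o : Nat) → o) zero)) (succ (succ (succ zero)))) → succ zero
  ~> λ (l : Vec (Vec Nat (succ (succ zero))) (succ (succ (succ zero)))) → succ zero
inferred type:
  Vec (Vec Nat (succ (succ zero))) (succ (succ (succ zero))) → Nat


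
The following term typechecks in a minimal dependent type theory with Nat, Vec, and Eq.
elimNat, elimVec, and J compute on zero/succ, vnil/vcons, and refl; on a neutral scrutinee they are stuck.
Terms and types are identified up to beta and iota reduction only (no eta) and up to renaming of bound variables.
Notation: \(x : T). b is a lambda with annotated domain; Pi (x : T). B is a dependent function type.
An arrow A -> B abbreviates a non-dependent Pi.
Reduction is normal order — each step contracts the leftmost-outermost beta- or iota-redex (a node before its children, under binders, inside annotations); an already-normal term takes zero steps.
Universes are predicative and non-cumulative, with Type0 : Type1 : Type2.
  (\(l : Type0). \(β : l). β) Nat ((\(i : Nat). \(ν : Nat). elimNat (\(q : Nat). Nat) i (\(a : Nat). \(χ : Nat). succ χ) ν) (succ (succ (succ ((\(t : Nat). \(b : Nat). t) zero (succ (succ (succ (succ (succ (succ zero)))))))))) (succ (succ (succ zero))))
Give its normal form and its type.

reduced normal form:
  succ (succ (succ (succ (succ (succ zero)))))
type:
  Nat
observation: 16 normal-order steps separate the term from its normal form.


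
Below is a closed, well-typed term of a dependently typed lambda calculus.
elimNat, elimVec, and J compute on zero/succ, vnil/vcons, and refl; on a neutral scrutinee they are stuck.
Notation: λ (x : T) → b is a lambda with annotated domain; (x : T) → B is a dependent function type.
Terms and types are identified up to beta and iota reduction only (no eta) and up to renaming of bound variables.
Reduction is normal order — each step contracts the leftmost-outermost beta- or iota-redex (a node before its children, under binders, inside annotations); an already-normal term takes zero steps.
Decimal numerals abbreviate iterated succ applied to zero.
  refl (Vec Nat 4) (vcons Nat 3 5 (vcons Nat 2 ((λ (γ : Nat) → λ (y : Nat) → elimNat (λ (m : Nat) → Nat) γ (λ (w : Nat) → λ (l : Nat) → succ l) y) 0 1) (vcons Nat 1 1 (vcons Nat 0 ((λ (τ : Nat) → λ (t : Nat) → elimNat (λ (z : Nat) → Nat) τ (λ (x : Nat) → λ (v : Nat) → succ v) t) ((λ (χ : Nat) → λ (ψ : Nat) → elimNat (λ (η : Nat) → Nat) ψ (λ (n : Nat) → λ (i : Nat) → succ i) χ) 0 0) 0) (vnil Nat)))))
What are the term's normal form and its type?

reduced normal form:
  refl (Vec Nat 4) (vcons Nat 3 5 (vcons Nat 2 1 (vcons Nat 1 1 (vcons Nat 0 0 (vnil Nat)))))
type:
  Eq (Vec Nat 4) (vcons Nat 3 5 (vcons Nat 2 1 (vcons Nat 1 1 (vcons Nat 0 0 (vnil Nat))))) (vcons Nat 3 5 (vcons Nat 2 1 (vcons Nat 1 1 (vcons Nat 0 0 (vnil Nat)))))
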